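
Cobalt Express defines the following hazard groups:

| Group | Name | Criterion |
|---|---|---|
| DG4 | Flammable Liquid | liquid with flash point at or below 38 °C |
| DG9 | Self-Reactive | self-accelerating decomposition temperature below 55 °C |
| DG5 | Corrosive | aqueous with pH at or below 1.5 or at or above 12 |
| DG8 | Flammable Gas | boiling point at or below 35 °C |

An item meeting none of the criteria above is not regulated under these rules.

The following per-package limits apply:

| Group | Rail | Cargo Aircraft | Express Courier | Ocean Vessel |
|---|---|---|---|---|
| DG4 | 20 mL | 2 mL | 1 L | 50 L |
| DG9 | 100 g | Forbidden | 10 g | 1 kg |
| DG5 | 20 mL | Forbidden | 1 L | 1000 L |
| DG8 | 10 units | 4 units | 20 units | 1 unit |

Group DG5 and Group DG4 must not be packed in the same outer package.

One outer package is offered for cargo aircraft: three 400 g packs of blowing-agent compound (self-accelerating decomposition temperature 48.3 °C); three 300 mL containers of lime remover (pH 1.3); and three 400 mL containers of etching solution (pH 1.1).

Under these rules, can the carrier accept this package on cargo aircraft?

Self-accelerating decomposition temperature 48.3 °C meets the Group DG9 criterion (Self-Reactive), so the blowing-agent compound is Group DG9.
The lime remover has pH 1.3, which is ≤ 1.5, so it is Group DG5 (Corrosive).
The etching solution has pH 1.1, which is ≤ 1.5, so it is Group DG5 (Corrosive).
Total Group DG5: (three 300 mL containers = 900 mL) + (three 400 mL containers = 1.2 L) = 2.1 L.
By cargo aircraft, Group DG5 is Forbidden regardless of quantity.
Group DG9 quantity: three 400 g packs = 1.2 kg.
Group DG9 is Forbidden by cargo aircraft.
The segregation rule (Group DG5 with Group DG4) does not apply to Group DG5 with Group DG9.

No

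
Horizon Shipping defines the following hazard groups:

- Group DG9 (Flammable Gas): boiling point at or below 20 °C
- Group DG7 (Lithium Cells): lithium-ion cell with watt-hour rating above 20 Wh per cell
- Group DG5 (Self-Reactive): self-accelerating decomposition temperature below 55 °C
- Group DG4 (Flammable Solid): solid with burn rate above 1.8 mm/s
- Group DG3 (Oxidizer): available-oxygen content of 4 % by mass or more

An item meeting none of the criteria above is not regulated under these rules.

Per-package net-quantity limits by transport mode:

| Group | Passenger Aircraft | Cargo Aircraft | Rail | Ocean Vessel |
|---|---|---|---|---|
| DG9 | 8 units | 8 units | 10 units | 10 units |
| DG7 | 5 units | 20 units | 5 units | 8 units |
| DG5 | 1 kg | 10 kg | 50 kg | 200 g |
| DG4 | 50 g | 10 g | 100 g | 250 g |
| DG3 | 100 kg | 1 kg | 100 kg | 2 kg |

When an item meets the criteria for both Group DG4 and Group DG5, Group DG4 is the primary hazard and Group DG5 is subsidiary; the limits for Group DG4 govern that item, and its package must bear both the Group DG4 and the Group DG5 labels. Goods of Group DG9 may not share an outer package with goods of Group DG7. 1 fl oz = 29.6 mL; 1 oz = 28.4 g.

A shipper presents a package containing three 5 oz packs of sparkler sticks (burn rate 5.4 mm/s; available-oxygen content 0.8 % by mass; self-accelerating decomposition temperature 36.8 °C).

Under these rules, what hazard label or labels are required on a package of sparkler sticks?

Burn rate 5.4 mm/s meets the Group DG4 criterion (Flammable Solid), so the sparkler sticks are Group DG4.
The sparkler sticks have self-accelerating decomposition temperature 36.8 °C, which is < 55 °C, so they are Group DG5 (Self-Reactive).
By the precedence rule Group DG4 is primary and Group DG5 is subsidiary, and that rule requires both labels on the package.

Group DG4 and DG5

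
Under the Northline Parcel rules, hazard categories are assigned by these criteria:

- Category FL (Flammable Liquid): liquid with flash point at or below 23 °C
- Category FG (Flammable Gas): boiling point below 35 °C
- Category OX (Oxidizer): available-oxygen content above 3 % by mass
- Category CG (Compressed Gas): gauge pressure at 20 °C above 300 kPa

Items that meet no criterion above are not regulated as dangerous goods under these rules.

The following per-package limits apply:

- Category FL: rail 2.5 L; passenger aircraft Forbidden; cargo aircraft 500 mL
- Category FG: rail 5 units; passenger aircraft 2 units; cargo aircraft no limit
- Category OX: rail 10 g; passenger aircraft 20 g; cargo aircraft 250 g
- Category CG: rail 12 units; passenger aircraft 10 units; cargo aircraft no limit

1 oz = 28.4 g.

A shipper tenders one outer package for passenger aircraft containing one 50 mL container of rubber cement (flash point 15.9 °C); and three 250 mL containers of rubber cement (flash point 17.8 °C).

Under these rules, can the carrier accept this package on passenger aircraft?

No

With flash point 15.9 °C (≤ 23 °C), the rubber cement falls in Category FL.
Flash point 17.8 °C meets the Category FL criterion (Flammable Liquid), so the rubber cement is Category FL.
Total Category FL: 50 mL + (three 250 mL containers = 750 mL) = 800 mL.
By passenger aircraft, Category FL is Forbidden regardless of quantity.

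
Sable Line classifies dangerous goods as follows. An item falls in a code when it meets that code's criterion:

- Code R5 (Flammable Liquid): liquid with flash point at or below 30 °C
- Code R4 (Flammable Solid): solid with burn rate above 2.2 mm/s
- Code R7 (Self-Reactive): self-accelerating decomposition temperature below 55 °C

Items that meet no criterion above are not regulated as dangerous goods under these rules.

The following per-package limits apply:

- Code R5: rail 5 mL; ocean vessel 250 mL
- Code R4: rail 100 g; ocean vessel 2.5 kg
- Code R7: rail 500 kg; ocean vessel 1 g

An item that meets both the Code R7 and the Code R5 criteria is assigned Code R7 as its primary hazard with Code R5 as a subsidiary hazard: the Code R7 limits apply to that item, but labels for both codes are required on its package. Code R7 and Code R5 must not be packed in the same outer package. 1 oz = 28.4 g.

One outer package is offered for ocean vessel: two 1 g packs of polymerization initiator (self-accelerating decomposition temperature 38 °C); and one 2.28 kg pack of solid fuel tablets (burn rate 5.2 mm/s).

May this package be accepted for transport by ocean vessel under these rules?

No

Polymerization initiator: self-accelerating decomposition temperature 38 °C < 55 °C → Code R7 (Self-Reactive).
The solid fuel tablets have burn rate 5.2 mm/s, which is > 2.2 mm/s, so they are Code R4 (Flammable Solid).
Code R7 quantity: two 1 g packs = 2 g.
That exceeds the Code R7 ocean vessel limit of 1 g.
Code R4 quantity: 2.28 kg.
2.28 kg is within the ocean vessel limit of 2.5 kg for Code R4.
The segregation rule (Code R7 with Code R5) does not apply to Code R7 with Code R4.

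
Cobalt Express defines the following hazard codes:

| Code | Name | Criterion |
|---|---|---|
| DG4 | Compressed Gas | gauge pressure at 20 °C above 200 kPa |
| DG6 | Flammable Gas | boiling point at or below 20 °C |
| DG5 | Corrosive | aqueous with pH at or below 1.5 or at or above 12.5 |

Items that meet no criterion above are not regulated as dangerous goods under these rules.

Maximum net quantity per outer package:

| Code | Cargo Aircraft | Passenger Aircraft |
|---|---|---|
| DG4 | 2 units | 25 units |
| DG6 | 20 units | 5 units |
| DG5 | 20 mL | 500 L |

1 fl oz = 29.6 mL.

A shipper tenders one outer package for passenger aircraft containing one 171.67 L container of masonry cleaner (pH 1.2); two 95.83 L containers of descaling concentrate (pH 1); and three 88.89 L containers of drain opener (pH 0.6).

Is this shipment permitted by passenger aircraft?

pH 1.2 meets the Code DG5 criterion (Corrosive), so the masonry cleaner is Code DG5.
The descaling concentrate has pH 1, which is ≤ 1.5, so it is Code DG5 (Corrosive).
pH 0.6 meets the Code DG5 criterion (Corrosive), so the drain opener is Code DG5.
Code DG5 net quantity: 171.67 L + (two 95.83 L containers = 191.66 L) + (three 88.89 L containers = 266.67 L) = 630 L.
That exceeds the Code DG5 passenger aircraft limit of 500 L.

No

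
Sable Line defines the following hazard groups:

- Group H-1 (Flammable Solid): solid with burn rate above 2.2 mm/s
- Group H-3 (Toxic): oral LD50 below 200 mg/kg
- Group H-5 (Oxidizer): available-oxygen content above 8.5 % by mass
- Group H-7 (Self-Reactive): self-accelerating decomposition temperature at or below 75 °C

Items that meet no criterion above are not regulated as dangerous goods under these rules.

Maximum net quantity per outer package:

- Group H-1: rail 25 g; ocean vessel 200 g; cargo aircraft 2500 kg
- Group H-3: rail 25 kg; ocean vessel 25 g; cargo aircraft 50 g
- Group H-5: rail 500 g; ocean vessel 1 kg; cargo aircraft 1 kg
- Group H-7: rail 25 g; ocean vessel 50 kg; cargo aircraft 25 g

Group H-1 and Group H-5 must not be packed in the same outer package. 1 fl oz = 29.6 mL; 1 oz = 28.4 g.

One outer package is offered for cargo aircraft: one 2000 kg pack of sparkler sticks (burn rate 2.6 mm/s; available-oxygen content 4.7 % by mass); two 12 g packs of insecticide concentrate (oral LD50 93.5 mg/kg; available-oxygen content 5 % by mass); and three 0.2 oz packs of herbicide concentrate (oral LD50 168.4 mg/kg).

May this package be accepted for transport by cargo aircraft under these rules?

Yes

Burn rate 2.6 mm/s meets the Group H-1 criterion (Flammable Solid), so the sparkler sticks are Group H-1.
Oral LD50 93.5 mg/kg meets the Group H-3 criterion (Toxic), so the insecticide concentrate is Group H-3.
Oral LD50 168.4 mg/kg meets the Group H-3 criterion (Toxic), so the herbicide concentrate is Group H-3.
Total Group H-3: (two 12 g packs = 24 g) + (three 0.2 oz packs = 17.04 g) = 41.04 g.
41.04 g ≤ 50 g (cargo aircraft limit, Group H-3) — within limit.
Group H-1 quantity: 2000 kg.
2000 kg is within the cargo aircraft limit of 2500 kg for Group H-1.
The segregation rule (Group H-1 with Group H-5) does not apply to Group H-3 with Group H-1.
Every hazard group is within its cargo aircraft limit and no segregation rule is violated.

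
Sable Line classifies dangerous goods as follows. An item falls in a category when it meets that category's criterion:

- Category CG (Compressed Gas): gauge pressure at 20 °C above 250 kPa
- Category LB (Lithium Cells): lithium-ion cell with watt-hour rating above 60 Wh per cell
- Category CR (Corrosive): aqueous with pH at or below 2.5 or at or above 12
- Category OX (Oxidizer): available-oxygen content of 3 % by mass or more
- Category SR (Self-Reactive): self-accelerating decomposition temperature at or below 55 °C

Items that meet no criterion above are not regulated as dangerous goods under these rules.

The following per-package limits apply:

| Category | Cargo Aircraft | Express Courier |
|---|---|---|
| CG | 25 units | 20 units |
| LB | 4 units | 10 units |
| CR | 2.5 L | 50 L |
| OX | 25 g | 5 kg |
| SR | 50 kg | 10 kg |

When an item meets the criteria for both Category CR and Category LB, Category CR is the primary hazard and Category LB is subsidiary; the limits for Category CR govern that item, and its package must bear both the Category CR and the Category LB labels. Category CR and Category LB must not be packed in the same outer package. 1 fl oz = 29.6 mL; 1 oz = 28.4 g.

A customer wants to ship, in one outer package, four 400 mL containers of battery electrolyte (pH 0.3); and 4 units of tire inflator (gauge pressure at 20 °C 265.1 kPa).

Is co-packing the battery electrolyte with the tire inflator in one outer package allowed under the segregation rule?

Yes

pH 0.3 meets the Category CR criterion (Corrosive), so the battery electrolyte is Category CR.
Gauge pressure at 20 °C 265.1 kPa meets the Category CG criterion (Compressed Gas), so the tire inflator is Category CG.
No segregation rule bars Category CR with Category CG.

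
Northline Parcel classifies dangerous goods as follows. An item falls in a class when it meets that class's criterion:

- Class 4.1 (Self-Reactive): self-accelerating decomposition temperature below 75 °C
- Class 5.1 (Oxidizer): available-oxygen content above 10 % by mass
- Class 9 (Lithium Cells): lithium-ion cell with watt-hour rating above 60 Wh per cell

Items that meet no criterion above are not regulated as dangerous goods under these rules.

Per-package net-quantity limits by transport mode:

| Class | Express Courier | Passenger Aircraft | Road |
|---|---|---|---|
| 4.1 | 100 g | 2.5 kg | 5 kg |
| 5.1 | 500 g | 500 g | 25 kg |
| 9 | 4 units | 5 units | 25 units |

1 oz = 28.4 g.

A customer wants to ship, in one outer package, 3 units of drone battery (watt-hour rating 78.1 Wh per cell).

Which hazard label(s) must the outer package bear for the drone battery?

Class 9

The drone battery has watt-hour rating 78.1 Wh per cell, which is > 60 Wh per cell, so it is Class 9 (Lithium Cells).
Only the Class 9 label is required.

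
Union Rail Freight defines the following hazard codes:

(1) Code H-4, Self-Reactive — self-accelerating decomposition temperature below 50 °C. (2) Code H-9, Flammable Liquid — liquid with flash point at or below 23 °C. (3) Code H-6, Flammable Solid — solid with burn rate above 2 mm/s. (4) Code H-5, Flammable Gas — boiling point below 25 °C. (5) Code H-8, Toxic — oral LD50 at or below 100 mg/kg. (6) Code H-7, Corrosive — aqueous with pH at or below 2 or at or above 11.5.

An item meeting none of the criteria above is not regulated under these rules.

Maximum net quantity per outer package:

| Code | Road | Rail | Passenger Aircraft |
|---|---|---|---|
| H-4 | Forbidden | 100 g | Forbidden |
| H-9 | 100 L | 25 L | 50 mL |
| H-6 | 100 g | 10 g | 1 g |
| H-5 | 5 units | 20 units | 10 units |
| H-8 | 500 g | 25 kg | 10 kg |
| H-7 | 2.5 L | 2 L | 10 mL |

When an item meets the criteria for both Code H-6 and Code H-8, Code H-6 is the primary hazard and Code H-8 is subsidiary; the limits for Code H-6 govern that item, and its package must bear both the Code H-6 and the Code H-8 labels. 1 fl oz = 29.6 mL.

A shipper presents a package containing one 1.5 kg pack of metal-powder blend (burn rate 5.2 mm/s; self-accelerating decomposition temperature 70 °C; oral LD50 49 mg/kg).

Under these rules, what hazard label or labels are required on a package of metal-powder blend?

Code H-6 and H-8

The metal-powder blend has burn rate 5.2 mm/s, which is > 2 mm/s, so it is Code H-6 (Flammable Solid).
The metal-powder blend has oral LD50 49 mg/kg, which is ≤ 100 mg/kg, so it is Code H-8 (Toxic).
By the precedence rule Code H-6 is primary and Code H-8 is subsidiary, and that rule requires both labels on the package.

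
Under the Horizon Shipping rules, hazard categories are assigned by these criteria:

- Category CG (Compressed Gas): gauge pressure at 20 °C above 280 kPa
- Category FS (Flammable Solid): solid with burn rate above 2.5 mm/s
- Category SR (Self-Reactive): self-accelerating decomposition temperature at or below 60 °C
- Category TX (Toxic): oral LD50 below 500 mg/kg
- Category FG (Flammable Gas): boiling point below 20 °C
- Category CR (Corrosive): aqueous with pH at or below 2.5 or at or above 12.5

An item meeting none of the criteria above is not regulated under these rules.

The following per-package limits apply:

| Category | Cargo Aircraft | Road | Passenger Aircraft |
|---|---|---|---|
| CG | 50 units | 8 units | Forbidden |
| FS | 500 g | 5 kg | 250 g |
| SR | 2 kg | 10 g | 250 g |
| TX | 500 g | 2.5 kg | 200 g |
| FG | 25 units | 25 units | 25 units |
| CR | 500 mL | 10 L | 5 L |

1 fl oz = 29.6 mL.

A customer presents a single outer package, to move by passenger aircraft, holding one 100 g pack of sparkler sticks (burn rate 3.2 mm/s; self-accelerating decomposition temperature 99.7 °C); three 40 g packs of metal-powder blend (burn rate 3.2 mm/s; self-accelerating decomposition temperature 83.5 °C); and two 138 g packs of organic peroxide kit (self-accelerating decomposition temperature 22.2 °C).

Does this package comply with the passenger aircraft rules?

With burn rate 3.2 mm/s (> 2.5 mm/s), the sparkler sticks fall in Category FS.
With burn rate 3.2 mm/s (> 2.5 mm/s), the metal-powder blend falls in Category FS.
Self-accelerating decomposition temperature 22.2 °C meets the Category SR criterion (Self-Reactive), so the organic peroxide kit is Category SR.
Total Category FS: 100 g + (three 40 g packs = 120 g) = 220 g.
That is within the Category FS passenger aircraft limit of 250 g.
Category SR quantity: two 138 g packs = 276 g.
276 g > 250 g (passenger aircraft limit, Category SR) — over the limit.

No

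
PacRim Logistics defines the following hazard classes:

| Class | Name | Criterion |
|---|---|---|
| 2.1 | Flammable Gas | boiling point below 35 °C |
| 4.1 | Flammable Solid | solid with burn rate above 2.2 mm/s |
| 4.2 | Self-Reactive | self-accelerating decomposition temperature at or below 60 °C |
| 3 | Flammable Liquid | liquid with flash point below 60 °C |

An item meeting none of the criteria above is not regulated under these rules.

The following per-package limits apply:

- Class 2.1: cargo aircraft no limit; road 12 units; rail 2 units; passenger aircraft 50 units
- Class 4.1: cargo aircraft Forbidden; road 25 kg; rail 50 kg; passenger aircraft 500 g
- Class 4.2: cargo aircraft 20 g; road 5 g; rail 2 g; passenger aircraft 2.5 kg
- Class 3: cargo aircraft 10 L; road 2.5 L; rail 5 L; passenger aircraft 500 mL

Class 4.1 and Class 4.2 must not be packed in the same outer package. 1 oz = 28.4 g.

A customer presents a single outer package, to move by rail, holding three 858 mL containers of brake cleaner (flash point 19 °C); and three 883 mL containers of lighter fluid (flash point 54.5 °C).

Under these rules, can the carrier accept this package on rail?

Brake cleaner: flash point 19 °C < 60 °C → Class 3 (Flammable Liquid).
Lighter fluid: flash point 54.5 °C < 60 °C → Class 3 (Flammable Liquid).
Total Class 3: (three 858 mL containers = 2.574 L) + (three 883 mL containers = 2.649 L) = 5.223 L.
5.223 L > 5 L (rail limit, Class 3) — over the limit.

No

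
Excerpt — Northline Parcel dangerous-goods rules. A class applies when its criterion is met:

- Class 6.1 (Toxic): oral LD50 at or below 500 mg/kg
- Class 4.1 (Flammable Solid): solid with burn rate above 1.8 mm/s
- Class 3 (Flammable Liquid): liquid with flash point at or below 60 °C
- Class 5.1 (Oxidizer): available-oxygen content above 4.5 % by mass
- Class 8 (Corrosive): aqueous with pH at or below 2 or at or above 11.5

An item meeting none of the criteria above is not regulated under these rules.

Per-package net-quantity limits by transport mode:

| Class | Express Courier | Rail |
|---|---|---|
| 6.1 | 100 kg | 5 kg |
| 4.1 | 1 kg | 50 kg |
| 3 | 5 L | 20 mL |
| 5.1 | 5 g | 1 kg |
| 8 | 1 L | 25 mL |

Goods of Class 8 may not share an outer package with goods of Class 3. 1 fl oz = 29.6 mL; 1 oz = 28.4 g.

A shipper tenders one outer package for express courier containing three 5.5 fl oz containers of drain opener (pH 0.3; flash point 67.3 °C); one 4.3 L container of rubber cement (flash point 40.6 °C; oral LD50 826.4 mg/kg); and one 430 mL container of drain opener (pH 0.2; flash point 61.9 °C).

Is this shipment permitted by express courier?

Drain opener: pH 0.3 ≤ 2 → Class 8 (Corrosive).
Rubber cement: flash point 40.6 °C ≤ 60 °C → Class 3 (Flammable Liquid).
With pH 0.2 (≤ 2), the drain opener falls in Class 8.
Total Class 8: (three 5.5 fl oz containers = 488.4 mL) + 430 mL = 918.4 mL.
918.4 mL is within the express courier limit of 1 L for Class 8.
Class 3 quantity: 4.3 L.
4.3 L is within the express courier limit of 5 L for Class 3.
Class 8 and Class 3 may not share an outer package.

No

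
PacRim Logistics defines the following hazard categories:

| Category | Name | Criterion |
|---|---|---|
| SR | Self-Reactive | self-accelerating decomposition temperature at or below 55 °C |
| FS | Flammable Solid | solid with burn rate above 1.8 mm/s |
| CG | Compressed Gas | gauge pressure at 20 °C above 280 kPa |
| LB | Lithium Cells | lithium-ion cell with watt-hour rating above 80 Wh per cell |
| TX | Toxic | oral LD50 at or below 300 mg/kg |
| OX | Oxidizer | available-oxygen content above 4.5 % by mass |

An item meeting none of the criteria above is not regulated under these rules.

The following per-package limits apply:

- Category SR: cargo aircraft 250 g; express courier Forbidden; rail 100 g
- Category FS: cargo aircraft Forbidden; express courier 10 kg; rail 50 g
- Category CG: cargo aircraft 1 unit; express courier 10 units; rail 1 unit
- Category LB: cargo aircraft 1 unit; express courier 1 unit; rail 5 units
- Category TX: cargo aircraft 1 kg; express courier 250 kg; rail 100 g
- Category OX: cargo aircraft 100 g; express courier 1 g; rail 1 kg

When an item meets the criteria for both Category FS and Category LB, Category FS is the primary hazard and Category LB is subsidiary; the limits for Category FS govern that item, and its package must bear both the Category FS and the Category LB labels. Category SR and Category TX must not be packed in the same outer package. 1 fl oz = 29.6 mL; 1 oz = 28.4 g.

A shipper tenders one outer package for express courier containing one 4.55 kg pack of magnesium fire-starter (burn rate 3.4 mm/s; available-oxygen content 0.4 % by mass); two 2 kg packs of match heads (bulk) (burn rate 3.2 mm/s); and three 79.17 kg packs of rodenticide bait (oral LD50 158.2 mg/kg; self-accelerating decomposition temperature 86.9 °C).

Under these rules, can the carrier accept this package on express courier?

Yes

With burn rate 3.4 mm/s (> 1.8 mm/s), the magnesium fire-starter falls in Category FS.
Burn rate 3.2 mm/s meets the Category FS criterion (Flammable Solid), so the match heads (bulk) are Category FS.
Oral LD50 158.2 mg/kg meets the Category TX criterion (Toxic), so the rodenticide bait is Category TX.
Total Category FS: 4.55 kg + (two 2 kg packs = 4 kg) = 8.55 kg.
8.55 kg ≤ 10 kg (express courier limit, Category FS) — within limit.
Category TX quantity: three 79.17 kg packs = 237.51 kg.
237.51 kg ≤ 250 kg (express courier limit, Category TX) — within limit.
The segregation rule (Category SR with Category TX) does not apply to Category FS with Category TX.
Every hazard category is within its express courier limit and no segregation rule is violated.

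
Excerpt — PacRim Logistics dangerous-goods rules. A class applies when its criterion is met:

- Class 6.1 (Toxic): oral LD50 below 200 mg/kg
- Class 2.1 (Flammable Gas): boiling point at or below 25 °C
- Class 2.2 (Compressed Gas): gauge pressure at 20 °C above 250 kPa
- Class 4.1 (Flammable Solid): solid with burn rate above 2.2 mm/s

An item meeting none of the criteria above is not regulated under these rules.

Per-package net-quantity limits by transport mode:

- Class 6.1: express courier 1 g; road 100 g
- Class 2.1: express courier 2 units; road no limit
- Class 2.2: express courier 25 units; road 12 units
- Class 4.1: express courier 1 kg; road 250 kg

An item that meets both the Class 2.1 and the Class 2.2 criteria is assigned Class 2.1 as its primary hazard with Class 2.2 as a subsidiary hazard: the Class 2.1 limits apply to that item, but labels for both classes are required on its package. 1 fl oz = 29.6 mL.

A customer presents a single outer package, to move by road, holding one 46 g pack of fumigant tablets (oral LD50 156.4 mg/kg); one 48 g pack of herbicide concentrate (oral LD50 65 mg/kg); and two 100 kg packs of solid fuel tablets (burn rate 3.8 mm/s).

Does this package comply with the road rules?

Yes

The fumigant tablets have oral LD50 156.4 mg/kg, which is < 200 mg/kg, so they are Class 6.1 (Toxic).
Herbicide concentrate: oral LD50 65 mg/kg < 200 mg/kg → Class 6.1 (Toxic).
With burn rate 3.8 mm/s (> 2.2 mm/s), the solid fuel tablets fall in Class 4.1.
Class 6.1 net quantity: 46 g + 48 g = 94 g.
94 g ≤ 100 g (road limit, Class 6.1) — within limit.
Class 4.1 quantity: two 100 kg packs = 200 kg.
200 kg is within the road limit of 250 kg for Class 4.1.
Every hazard class is within its road limit and no segregation rule is violated.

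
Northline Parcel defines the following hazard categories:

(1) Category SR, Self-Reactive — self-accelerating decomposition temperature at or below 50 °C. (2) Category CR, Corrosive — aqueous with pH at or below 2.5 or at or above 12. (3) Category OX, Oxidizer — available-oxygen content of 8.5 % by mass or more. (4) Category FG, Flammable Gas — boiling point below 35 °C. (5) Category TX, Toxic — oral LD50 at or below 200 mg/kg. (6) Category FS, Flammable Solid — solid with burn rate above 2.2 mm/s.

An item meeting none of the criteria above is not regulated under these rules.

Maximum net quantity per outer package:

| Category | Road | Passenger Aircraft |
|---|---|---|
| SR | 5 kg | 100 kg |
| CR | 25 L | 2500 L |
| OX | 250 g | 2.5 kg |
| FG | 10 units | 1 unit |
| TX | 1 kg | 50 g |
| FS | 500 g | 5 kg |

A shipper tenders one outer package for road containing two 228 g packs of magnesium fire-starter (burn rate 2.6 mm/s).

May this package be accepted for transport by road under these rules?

Yes

The magnesium fire-starter has burn rate 2.6 mm/s, which is > 2.2 mm/s, so it is Category FS (Flammable Solid).
Category FS quantity: two 228 g packs = 456 g.
456 g is within the road limit of 500 g for Category FS.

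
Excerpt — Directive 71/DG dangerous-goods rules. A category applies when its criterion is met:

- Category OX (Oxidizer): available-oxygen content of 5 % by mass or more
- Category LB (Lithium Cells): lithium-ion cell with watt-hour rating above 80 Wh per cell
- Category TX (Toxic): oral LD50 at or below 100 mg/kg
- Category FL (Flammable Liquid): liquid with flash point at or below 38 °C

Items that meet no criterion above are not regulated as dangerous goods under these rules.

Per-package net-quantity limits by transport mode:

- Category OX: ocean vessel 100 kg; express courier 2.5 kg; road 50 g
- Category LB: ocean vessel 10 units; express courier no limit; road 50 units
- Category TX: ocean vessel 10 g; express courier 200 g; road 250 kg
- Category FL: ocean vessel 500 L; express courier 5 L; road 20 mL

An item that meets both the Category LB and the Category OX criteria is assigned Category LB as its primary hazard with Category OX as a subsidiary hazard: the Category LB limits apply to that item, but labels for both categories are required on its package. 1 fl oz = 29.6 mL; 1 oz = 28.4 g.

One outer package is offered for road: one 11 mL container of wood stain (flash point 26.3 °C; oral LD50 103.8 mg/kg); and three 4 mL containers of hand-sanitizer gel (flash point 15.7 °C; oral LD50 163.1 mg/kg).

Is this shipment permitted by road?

No

The wood stain has flash point 26.3 °C, which is ≤ 38 °C, so it is Category FL (Flammable Liquid).
The hand-sanitizer gel has flash point 15.7 °C, which is ≤ 38 °C, so it is Category FL (Flammable Liquid).
Total Category FL: 11 mL + (three 4 mL containers = 12 mL) = 23 mL.
23 mL > 20 mL (road limit, Category FL) — over the limit.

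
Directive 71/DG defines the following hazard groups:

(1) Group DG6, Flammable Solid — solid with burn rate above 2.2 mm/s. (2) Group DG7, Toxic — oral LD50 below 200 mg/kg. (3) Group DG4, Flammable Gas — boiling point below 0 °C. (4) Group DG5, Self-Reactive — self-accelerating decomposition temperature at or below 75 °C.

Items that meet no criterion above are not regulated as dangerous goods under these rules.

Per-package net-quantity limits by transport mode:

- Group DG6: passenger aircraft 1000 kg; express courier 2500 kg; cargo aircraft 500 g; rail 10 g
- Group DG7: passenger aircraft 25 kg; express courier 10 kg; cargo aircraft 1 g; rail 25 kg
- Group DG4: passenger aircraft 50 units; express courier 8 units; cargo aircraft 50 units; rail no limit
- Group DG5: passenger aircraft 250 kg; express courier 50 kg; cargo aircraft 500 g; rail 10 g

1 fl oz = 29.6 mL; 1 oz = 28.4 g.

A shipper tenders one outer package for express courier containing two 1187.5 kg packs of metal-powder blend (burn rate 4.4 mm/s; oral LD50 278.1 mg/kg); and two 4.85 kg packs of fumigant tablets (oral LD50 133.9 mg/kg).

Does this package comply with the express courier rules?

Yes

Metal-powder blend: burn rate 4.4 mm/s > 2.2 mm/s → Group DG6 (Flammable Solid).
With oral LD50 133.9 mg/kg (< 200 mg/kg), the fumigant tablets fall in Group DG7.
Group DG7 quantity: two 4.85 kg packs = 9.7 kg.
That is within the Group DG7 express courier limit of 10 kg.
Group DG6 quantity: two 1187.5 kg packs = 2375 kg.
2375 kg ≤ 2500 kg (express courier limit, Group DG6) — within limit.
Every hazard group is within its express courier limit and no segregation rule is violated.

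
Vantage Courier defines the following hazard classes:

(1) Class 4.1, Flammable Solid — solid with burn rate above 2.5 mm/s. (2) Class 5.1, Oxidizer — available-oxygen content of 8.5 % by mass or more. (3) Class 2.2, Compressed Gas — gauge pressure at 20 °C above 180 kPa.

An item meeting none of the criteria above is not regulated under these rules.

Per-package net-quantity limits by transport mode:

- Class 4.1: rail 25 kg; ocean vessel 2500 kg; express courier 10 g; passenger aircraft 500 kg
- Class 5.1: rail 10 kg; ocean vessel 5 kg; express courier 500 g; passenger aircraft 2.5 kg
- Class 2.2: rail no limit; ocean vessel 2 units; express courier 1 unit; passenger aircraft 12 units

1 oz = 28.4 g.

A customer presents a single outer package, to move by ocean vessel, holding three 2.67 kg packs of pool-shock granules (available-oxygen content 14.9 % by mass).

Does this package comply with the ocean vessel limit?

No

The pool-shock granules have available-oxygen content 14.9 % by mass, which is ≥ 8.5 % by mass, so they are Class 5.1 (Oxidizer).
Class 5.1 quantity: three 2.67 kg packs = 8.01 kg.
That exceeds the Class 5.1 ocean vessel limit of 5 kg.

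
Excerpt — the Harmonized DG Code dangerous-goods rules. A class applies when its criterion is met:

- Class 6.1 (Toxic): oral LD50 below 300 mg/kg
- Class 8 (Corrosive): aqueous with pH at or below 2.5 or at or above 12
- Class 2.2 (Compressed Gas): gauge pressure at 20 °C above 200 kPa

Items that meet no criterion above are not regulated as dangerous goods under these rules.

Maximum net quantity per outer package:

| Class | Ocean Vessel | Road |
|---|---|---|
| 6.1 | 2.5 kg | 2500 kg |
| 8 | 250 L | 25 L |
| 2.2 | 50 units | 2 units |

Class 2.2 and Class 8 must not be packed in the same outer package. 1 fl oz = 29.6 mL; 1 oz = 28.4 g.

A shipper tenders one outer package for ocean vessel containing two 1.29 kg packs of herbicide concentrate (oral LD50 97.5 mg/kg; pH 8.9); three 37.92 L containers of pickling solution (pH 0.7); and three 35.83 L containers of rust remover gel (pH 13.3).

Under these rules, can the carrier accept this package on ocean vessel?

Herbicide concentrate: oral LD50 97.5 mg/kg < 300 mg/kg → Class 6.1 (Toxic).
With pH 0.7 (≤ 2.5), the pickling solution falls in Class 8.
Rust remover gel: pH 13.3 ≥ 12 → Class 8 (Corrosive).
Class 6.1 quantity: two 1.29 kg packs = 2.58 kg.
2.58 kg > 2.5 kg (ocean vessel limit, Class 6.1) — over the limit.
Class 8 net quantity: (three 37.92 L containers = 113.76 L) + (three 35.83 L containers = 107.49 L) = 221.25 L.
That is within the Class 8 ocean vessel limit of 250 L.
The segregation rule (Class 2.2 with Class 8) does not apply to Class 6.1 with Class 8.

No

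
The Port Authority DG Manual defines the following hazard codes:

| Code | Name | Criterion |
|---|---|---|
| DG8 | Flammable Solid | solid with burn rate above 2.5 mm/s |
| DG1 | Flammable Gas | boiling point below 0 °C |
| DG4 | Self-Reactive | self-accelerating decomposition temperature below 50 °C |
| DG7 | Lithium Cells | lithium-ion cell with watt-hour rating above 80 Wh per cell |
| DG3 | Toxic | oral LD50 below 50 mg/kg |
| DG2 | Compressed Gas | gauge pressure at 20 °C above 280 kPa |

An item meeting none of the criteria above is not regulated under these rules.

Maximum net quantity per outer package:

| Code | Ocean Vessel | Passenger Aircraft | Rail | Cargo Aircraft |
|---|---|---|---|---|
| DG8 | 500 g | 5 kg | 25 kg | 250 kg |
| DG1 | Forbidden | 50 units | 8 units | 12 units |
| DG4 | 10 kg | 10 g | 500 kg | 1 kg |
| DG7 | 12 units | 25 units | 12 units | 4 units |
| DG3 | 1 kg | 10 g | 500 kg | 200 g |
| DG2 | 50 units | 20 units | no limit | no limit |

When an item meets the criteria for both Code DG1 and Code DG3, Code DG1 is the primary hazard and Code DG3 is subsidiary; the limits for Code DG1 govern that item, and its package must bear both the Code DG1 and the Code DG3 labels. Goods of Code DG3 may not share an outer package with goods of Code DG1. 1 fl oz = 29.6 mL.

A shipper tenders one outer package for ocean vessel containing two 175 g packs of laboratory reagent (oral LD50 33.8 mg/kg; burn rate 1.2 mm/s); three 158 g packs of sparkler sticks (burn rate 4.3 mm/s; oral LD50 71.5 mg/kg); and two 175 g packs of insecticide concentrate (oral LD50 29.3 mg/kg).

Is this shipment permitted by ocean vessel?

Yes

With oral LD50 33.8 mg/kg (< 50 mg/kg), the laboratory reagent falls in Code DG3.
Sparkler sticks: burn rate 4.3 mm/s > 2.5 mm/s → Code DG8 (Flammable Solid).
Oral LD50 29.3 mg/kg meets the Code DG3 criterion (Toxic), so the insecticide concentrate is Code DG3.
Code DG3 net quantity: (two 175 g packs = 350 g) + (two 175 g packs = 350 g) = 700 g.
700 g is within the ocean vessel limit of 1 kg for Code DG3.
Code DG8 quantity: three 158 g packs = 474 g.
474 g is within the ocean vessel limit of 500 g for Code DG8.
The segregation rule (Code DG3 with Code DG1) does not apply to Code DG3 with Code DG8.
Every hazard code is within its ocean vessel limit and no segregation rule is violated.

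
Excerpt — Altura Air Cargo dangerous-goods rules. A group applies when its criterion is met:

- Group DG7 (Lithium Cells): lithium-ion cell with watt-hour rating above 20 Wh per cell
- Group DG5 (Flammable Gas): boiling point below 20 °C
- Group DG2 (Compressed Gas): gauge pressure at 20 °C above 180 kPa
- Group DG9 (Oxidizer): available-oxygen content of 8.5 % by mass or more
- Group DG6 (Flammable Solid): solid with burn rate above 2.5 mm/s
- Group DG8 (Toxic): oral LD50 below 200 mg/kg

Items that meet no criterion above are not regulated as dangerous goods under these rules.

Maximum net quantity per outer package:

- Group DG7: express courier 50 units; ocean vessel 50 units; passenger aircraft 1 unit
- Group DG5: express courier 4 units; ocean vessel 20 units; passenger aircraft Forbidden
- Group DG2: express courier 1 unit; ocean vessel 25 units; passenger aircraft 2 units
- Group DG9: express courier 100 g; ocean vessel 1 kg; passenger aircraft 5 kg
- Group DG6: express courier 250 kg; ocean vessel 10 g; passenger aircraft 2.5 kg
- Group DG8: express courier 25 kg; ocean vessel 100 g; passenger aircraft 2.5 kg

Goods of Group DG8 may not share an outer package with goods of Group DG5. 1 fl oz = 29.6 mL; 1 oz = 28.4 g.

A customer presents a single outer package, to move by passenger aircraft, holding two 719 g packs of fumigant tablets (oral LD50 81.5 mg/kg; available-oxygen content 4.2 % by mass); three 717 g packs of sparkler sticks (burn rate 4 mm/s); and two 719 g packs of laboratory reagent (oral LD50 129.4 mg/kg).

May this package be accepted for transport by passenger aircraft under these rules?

No

Fumigant tablets: oral LD50 81.5 mg/kg < 200 mg/kg → Group DG8 (Toxic).
Burn rate 4 mm/s meets the Group DG6 criterion (Flammable Solid), so the sparkler sticks are Group DG6.
With oral LD50 129.4 mg/kg (< 200 mg/kg), the laboratory reagent falls in Group DG8.
Group DG8 net quantity: (two 719 g packs = 1.438 kg) + (two 719 g packs = 1.438 kg) = 2.876 kg.
2.876 kg exceeds the passenger aircraft limit of 2.5 kg for Group DG8.
Group DG6 quantity: three 717 g packs = 2.151 kg.
That is within the Group DG6 passenger aircraft limit of 2.5 kg.
The segregation rule (Group DG8 with Group DG5) does not apply to Group DG8 with Group DG6.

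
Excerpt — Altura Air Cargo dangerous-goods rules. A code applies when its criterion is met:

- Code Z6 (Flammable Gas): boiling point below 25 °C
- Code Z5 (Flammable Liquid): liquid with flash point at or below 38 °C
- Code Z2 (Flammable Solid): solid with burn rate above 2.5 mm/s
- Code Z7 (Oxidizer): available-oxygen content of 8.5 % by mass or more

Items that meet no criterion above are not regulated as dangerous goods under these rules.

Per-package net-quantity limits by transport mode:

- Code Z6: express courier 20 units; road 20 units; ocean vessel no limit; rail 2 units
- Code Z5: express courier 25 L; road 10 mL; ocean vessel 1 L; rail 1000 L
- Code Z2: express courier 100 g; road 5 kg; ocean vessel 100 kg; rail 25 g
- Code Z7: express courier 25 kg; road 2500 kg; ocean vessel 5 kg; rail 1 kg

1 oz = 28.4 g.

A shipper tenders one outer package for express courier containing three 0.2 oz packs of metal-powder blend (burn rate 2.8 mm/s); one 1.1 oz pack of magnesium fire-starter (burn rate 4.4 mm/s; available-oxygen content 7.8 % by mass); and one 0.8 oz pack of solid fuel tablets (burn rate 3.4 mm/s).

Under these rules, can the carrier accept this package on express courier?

Burn rate 2.8 mm/s meets the Code Z2 criterion (Flammable Solid), so the metal-powder blend is Code Z2.
Magnesium fire-starter: burn rate 4.4 mm/s > 2.5 mm/s → Code Z2 (Flammable Solid).
With burn rate 3.4 mm/s (> 2.5 mm/s), the solid fuel tablets fall in Code Z2.
Code Z2 net quantity: (three 0.2 oz packs = 17.04 g) + (one 1.1 oz pack = 31.24 g) + (one 0.8 oz pack = 22.72 g) = 71 g.
71 g is within the express courier limit of 100 g for Code Z2.

Yes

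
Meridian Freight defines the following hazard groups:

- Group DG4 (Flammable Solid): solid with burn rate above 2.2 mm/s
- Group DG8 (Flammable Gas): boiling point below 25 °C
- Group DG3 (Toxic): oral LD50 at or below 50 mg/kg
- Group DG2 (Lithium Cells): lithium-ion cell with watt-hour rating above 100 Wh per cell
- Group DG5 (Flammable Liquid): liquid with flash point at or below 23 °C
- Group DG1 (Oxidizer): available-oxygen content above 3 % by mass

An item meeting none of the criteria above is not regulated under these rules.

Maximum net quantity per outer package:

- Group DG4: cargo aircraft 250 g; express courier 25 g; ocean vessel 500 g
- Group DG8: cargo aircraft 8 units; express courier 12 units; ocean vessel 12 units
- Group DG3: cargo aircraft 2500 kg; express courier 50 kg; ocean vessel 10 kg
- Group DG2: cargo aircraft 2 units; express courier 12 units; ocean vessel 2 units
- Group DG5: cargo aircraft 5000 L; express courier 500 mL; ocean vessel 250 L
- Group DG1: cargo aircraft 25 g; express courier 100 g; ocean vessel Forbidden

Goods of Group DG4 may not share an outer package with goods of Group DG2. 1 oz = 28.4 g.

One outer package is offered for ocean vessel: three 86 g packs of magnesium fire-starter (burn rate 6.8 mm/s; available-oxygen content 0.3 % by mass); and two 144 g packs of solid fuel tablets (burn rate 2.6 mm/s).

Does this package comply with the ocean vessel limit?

Magnesium fire-starter: burn rate 6.8 mm/s > 2.2 mm/s → Group DG4 (Flammable Solid).
Solid fuel tablets: burn rate 2.6 mm/s > 2.2 mm/s → Group DG4 (Flammable Solid).
Total Group DG4: (three 86 g packs = 258 g) + (two 144 g packs = 288 g) = 546 g.
That exceeds the Group DG4 ocean vessel limit of 500 g.

No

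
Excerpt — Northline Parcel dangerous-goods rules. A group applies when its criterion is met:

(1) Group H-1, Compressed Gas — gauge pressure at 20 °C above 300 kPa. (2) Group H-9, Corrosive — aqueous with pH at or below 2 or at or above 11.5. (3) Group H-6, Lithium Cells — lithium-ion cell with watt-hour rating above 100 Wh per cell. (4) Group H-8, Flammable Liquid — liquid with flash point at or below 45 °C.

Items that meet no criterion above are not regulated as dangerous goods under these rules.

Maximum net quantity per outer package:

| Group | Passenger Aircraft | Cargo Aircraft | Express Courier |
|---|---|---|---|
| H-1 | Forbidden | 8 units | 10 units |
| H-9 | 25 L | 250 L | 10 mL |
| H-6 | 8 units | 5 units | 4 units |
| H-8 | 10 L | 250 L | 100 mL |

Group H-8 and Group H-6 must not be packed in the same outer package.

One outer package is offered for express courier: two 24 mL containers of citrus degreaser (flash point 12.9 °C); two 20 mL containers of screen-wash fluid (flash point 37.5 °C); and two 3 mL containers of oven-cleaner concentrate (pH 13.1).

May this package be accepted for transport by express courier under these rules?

Yes

Citrus degreaser: flash point 12.9 °C ≤ 45 °C → Group H-8 (Flammable Liquid).
Flash point 37.5 °C meets the Group H-8 criterion (Flammable Liquid), so the screen-wash fluid is Group H-8.
Oven-cleaner concentrate: pH 13.1 ≥ 11.5 → Group H-9 (Corrosive).
Total Group H-8: (two 24 mL containers = 48 mL) + (two 20 mL containers = 40 mL) = 88 mL.
88 mL ≤ 100 mL (express courier limit, Group H-8) — within limit.
Group H-9 quantity: two 3 mL containers = 6 mL.
That is within the Group H-9 express courier limit of 10 mL.
The segregation rule (Group H-8 with Group H-6) does not apply to Group H-8 with Group H-9.
Every hazard group is within its express courier limit and no segregation rule is violated.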